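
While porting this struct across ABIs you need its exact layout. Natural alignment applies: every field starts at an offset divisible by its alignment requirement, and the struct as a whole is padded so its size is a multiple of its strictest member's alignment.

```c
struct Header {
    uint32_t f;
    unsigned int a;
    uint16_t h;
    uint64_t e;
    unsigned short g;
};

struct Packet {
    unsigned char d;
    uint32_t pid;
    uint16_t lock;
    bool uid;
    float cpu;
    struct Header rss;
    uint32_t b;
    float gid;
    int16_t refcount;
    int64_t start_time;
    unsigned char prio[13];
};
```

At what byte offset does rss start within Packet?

16

Header: @0: f [4B, align 4] → 4; @4: a [4B, align 4] → 8; @8: h [2B, align 2] → 10; +6 pad (align 8); @16: e [8B, align 8] → 24; @24: g [2B, align 2] → 26; +6 tail pad (align 8); size 32, align 8
@0: d [1B, align 1] → 1
+3 pad (align 4)
@4: pid [4B, align 4] → 8
@8: lock [2B, align 2] → 10
@10: uid [1B, align 1] → 11
+1 pad (align 4)
@12: cpu [4B, align 4] → 16
@16: rss [32B, align 8] → 48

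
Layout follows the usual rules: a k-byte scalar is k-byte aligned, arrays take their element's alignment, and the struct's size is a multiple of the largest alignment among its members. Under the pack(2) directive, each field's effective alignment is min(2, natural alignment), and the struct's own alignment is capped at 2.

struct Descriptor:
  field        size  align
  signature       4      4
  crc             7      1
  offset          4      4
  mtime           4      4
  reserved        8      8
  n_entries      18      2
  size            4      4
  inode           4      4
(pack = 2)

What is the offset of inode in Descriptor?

50

0..4  signature  (4B, 2-aligned)
4..11  crc  (7B, 1-aligned)
11..12  -- padding (1B)
12..16  offset  (4B, 2-aligned)
16..20  mtime  (4B, 2-aligned)
20..28  reserved  (8B, 2-aligned)
28..46  n_entries  (18B, 2-aligned)
46..50  size  (4B, 2-aligned)
50..54  inode  (4B, 2-aligned)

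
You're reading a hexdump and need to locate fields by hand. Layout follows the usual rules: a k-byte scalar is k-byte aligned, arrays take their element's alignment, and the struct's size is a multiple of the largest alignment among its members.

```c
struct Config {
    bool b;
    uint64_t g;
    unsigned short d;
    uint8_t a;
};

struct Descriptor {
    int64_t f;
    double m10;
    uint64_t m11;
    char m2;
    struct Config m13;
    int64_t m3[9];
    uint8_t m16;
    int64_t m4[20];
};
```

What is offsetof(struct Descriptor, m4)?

136

Config: 0..1  b  (1B, 1-aligned); 1..8  -- padding (7B); 8..16  g  (8B, 8-aligned); 16..18  d  (2B, 2-aligned); 18..19  a  (1B, 1-aligned); 19..24  -- tail padding (5B); sizeof = 24, alignof = 8
0..8  f  (8B, 8-aligned)
8..16  m10  (8B, 8-aligned)
16..24  m11  (8B, 8-aligned)
24..25  m2  (1B, 1-aligned)
25..32  -- padding (7B)
32..56  m13  (24B, 8-aligned)
56..128  m3  (72B, 8-aligned)
128..129  m16  (1B, 1-aligned)
129..136  -- padding (7B)
136..296  m4  (160B, 8-aligned)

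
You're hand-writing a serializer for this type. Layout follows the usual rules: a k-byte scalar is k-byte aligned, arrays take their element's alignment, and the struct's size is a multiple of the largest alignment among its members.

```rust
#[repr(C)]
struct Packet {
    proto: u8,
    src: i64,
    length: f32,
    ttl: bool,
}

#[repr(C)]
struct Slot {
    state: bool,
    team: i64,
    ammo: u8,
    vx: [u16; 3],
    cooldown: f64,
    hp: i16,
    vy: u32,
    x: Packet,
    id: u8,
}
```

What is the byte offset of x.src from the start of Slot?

48

Packet: 0..1  proto  (1B, 1-aligned); 1..8  -- padding (7B); 8..16  src  (8B, 8-aligned); 16..20  length  (4B, 4-aligned); 20..21  ttl  (1B, 1-aligned); 21..24  -- tail padding (3B); sizeof = 24, alignof = 8
0..1  state  (1B, 1-aligned)
1..8  -- padding (7B)
8..16  team  (8B, 8-aligned)
16..17  ammo  (1B, 1-aligned)
17..18  -- padding (1B)
18..24  vx  (6B, 2-aligned)
24..32  cooldown  (8B, 8-aligned)
32..34  hp  (2B, 2-aligned)
34..36  -- padding (2B)
36..40  vy  (4B, 4-aligned)
40..64  x  (24B, 8-aligned)
within Packet: src at 8
40 + 8 = 48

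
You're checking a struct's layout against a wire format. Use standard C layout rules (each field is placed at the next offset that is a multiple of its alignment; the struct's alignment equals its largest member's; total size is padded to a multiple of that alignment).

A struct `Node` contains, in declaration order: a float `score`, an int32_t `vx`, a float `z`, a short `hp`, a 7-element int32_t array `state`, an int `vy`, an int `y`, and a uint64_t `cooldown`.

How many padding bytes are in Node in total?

0..4  score  (4B, 4-aligned)
4..8  vx  (4B, 4-aligned)
8..12  z  (4B, 4-aligned)
12..14  hp  (2B, 2-aligned)
14..16  -- padding (2B)
16..44  state  (28B, 4-aligned)
44..48  vy  (4B, 4-aligned)
48..52  y  (4B, 4-aligned)
52..56  -- padding (4B)
56..64  cooldown  (8B, 8-aligned)
sizeof = 64, alignof = 8
data bytes 58, size 64 → padding 6

6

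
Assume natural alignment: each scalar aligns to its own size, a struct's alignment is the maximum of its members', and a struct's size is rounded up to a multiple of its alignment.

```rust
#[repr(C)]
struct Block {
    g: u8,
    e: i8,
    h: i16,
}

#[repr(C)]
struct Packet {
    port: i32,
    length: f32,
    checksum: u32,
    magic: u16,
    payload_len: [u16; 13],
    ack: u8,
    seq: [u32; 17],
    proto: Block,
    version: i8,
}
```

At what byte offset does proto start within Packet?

Block: 0..1  g  (1B, 1-aligned); 1..2  e  (1B, 1-aligned); 2..4  h  (2B, 2-aligned); sizeof = 4, alignof = 2
0..4  port  (4B, 4-aligned)
4..8  length  (4B, 4-aligned)
8..12  checksum  (4B, 4-aligned)
12..14  magic  (2B, 2-aligned)
14..40  payload_len  (26B, 2-aligned)
40..41  ack  (1B, 1-aligned)
41..44  -- padding (3B)
44..112  seq  (68B, 4-aligned)
112..116  proto  (4B, 2-aligned)

112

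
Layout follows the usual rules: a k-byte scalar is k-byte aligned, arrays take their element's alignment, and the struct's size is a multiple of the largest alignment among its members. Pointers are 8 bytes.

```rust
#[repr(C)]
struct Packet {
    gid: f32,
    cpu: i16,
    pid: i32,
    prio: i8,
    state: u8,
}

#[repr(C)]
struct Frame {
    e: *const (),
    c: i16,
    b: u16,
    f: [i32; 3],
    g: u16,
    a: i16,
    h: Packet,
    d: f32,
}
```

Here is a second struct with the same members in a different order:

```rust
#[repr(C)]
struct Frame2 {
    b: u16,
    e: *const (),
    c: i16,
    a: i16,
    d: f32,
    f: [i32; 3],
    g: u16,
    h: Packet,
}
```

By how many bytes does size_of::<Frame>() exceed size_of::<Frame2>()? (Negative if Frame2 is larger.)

Packet: @0: gid [4B, align 4] → 4; @4: cpu [2B, align 2] → 6; +2 pad (align 4); @8: pid [4B, align 4] → 12; @12: prio [1B, align 1] → 13; @13: state [1B, align 1] → 14; +2 tail pad (align 4); size 16, align 4
@0: e [8B, align 8] → 8
@8: c [2B, align 2] → 10
@10: b [2B, align 2] → 12
@12: f [12B, align 4] → 24
@24: g [2B, align 2] → 26
@26: a [2B, align 2] → 28
@28: h [16B, align 4] → 44
@44: d [4B, align 4] → 48
size 48, align 8
— Frame2 —
@0: b [2B, align 2] → 2
+6 pad (align 8)
@8: e [8B, align 8] → 16
@16: c [2B, align 2] → 18
@18: a [2B, align 2] → 20
@20: d [4B, align 4] → 24
@24: f [12B, align 4] → 36
@36: g [2B, align 2] → 38
+2 pad (align 4)
@40: h [16B, align 4] → 56
size 56, align 8
48 − 56 = -8

-8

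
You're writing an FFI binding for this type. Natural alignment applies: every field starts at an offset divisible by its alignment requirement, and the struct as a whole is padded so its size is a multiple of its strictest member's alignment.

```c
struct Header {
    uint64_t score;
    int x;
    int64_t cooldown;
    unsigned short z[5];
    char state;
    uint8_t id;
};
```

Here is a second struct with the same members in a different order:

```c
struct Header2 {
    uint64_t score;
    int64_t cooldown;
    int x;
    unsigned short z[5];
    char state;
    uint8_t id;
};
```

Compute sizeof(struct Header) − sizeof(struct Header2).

8

0..8  score  (8B, 8-aligned)
8..12  x  (4B, 4-aligned)
12..16  -- padding (4B)
16..24  cooldown  (8B, 8-aligned)
24..34  z  (10B, 2-aligned)
34..35  state  (1B, 1-aligned)
35..36  id  (1B, 1-aligned)
36..40  -- tail padding (4B)
sizeof = 40, alignof = 8
— Header2 —
0..8  score  (8B, 8-aligned)
8..16  cooldown  (8B, 8-aligned)
16..20  x  (4B, 4-aligned)
20..30  z  (10B, 2-aligned)
30..31  state  (1B, 1-aligned)
31..32  id  (1B, 1-aligned)
sizeof = 32, alignof = 8
40 − 32 = 8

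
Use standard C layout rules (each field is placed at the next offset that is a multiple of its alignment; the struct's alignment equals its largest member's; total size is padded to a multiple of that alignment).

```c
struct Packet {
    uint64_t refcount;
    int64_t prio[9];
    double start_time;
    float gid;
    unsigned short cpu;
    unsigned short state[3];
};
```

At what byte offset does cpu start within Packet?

92

0..8  refcount  (8B, 8-aligned)
8..80  prio  (72B, 8-aligned)
80..88  start_time  (8B, 8-aligned)
88..92  gid  (4B, 4-aligned)
92..94  cpu  (2B, 2-aligned)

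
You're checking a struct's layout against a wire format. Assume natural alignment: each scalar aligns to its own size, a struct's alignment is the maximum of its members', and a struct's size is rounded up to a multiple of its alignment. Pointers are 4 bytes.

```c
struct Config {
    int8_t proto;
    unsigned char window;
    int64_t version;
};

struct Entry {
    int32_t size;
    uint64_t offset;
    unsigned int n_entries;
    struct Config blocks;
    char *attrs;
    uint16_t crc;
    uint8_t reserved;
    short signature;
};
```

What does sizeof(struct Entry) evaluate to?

Config: proto at 0 (size 1, align 1) → ends 1; window at 1 (size 1, align 1) → ends 2; pad 6 to align 8 for version; version at 8 (size 8, align 8) → ends 16; total 16 bytes, alignment 8
size at 0 (size 4, align 4) → ends 4
pad 4 to align 8 for offset
offset at 8 (size 8, align 8) → ends 16
n_entries at 16 (size 4, align 4) → ends 20
pad 4 to align 8 for blocks
blocks at 24 (size 16, align 8) → ends 40
attrs at 40 (size 4, align 4) → ends 44
crc at 44 (size 2, align 2) → ends 46
reserved at 46 (size 1, align 1) → ends 47
pad 1 to align 2 for signature
signature at 48 (size 2, align 2) → ends 50
tail pad 6 to reach multiple of 8
total 56 bytes, alignment 8

56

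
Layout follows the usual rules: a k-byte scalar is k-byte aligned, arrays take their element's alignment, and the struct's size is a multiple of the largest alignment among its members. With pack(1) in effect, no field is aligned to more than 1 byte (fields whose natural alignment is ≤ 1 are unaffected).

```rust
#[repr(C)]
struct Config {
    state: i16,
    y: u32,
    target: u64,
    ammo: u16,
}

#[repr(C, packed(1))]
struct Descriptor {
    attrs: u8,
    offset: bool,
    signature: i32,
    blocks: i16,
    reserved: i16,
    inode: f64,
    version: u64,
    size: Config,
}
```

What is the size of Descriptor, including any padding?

50 bytes

Config: state at 0 (size 2, align 2) → ends 2; pad 2 to align 4 for y; y at 4 (size 4, align 4) → ends 8; target at 8 (size 8, align 8) → ends 16; ammo at 16 (size 2, align 2) → ends 18; tail pad 6 to reach multiple of 8; total 24 bytes, alignment 8
attrs at 0 (size 1, align 1) → ends 1
offset at 1 (size 1, align 1) → ends 2
signature at 2 (size 4, align 1) → ends 6
blocks at 6 (size 2, align 1) → ends 8
reserved at 8 (size 2, align 1) → ends 10
inode at 10 (size 8, align 1) → ends 18
version at 18 (size 8, align 1) → ends 26
size at 26 (size 24, align 1) → ends 50
total 50 bytes, alignment 1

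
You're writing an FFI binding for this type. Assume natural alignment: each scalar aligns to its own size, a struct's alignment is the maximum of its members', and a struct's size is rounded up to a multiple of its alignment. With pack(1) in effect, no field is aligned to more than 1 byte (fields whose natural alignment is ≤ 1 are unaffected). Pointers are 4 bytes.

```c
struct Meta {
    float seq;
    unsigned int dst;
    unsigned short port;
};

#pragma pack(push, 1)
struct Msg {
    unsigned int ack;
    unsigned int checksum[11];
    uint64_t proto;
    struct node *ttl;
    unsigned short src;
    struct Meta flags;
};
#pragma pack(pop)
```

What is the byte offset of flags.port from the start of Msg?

70

Meta: 0..4  seq  (4B, 4-aligned); 4..8  dst  (4B, 4-aligned); 8..10  port  (2B, 2-aligned); 10..12  -- tail padding (2B); sizeof = 12, alignof = 4
0..4  ack  (4B, 1-aligned)
4..48  checksum  (44B, 1-aligned)
48..56  proto  (8B, 1-aligned)
56..60  ttl  (4B, 1-aligned)
60..62  src  (2B, 1-aligned)
62..74  flags  (12B, 1-aligned)
within Meta: port at 8
62 + 8 = 70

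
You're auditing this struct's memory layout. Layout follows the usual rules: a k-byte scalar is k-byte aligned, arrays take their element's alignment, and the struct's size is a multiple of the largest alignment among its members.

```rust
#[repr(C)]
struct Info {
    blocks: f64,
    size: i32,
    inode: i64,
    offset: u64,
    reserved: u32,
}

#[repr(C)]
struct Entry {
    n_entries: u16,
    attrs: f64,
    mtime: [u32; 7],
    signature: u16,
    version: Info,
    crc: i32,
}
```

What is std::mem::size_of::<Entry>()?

Info: @0: blocks [8B, align 8] → 8; @8: size [4B, align 4] → 12; +4 pad (align 8); @16: inode [8B, align 8] → 24; @24: offset [8B, align 8] → 32; @32: reserved [4B, align 4] → 36; +4 tail pad (align 8); size 40, align 8
@0: n_entries [2B, align 2] → 2
+6 pad (align 8)
@8: attrs [8B, align 8] → 16
@16: mtime [28B, align 4] → 44
@44: signature [2B, align 2] → 46
+2 pad (align 8)
@48: version [40B, align 8] → 88
@88: crc [4B, align 4] → 92
+4 tail pad (align 8)
size 96, align 8

96 bytes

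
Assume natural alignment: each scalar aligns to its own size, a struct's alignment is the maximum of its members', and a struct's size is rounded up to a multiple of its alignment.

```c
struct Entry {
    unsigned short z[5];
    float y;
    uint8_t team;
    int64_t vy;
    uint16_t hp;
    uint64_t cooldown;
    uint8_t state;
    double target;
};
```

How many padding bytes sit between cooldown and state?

z at 0 (size 10, align 2) → ends 10
pad 2 to align 4 for y
y at 12 (size 4, align 4) → ends 16
team at 16 (size 1, align 1) → ends 17
pad 7 to align 8 for vy
vy at 24 (size 8, align 8) → ends 32
hp at 32 (size 2, align 2) → ends 34
pad 6 to align 8 for cooldown
cooldown at 40 (size 8, align 8) → ends 48
state at 48 (size 1, align 1) → ends 49

0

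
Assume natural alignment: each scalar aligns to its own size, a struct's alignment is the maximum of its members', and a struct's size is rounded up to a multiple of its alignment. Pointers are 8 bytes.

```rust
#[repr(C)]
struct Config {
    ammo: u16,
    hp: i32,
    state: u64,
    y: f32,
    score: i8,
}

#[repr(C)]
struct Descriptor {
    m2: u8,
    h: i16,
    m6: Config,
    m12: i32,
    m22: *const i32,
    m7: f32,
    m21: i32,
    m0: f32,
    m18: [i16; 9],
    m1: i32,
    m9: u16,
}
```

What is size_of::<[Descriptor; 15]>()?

1320

Config: @0: ammo [2B, align 2] → 2; +2 pad (align 4); @4: hp [4B, align 4] → 8; @8: state [8B, align 8] → 16; @16: y [4B, align 4] → 20; @20: score [1B, align 1] → 21; +3 tail pad (align 8); size 24, align 8
@0: m2 [1B, align 1] → 1
+1 pad (align 2)
@2: h [2B, align 2] → 4
+4 pad (align 8)
@8: m6 [24B, align 8] → 32
@32: m12 [4B, align 4] → 36
+4 pad (align 8)
@40: m22 [8B, align 8] → 48
@48: m7 [4B, align 4] → 52
@52: m21 [4B, align 4] → 56
@56: m0 [4B, align 4] → 60
@60: m18 [18B, align 2] → 78
+2 pad (align 4)
@80: m1 [4B, align 4] → 84
@84: m9 [2B, align 2] → 86
+2 tail pad (align 8)
size 88, align 8
array of 15: 15 × 88 = 1320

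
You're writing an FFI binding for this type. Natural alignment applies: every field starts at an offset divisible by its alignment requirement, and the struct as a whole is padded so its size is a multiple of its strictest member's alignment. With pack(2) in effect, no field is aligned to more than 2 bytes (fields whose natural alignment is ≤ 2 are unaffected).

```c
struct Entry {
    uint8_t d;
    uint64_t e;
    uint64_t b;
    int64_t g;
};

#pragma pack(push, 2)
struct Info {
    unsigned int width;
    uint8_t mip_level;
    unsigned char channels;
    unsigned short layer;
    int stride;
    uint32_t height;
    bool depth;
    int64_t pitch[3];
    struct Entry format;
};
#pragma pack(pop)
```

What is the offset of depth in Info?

Entry: @0: d [1B, align 1] → 1; +7 pad (align 8); @8: e [8B, align 8] → 16; @16: b [8B, align 8] → 24; @24: g [8B, align 8] → 32; size 32, align 8
@0: width [4B, align 2] → 4
@4: mip_level [1B, align 1] → 5
@5: channels [1B, align 1] → 6
@6: layer [2B, align 2] → 8
@8: stride [4B, align 2] → 12
@12: height [4B, align 2] → 16
@16: depth [1B, align 1] → 17

16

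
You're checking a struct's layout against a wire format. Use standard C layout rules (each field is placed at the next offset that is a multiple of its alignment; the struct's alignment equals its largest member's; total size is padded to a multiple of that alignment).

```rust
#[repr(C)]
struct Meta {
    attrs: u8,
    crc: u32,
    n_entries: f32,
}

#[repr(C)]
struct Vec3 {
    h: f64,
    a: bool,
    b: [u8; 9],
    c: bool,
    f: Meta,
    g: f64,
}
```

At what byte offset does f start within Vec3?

Meta: @0: attrs [1B, align 1] → 1; +3 pad (align 4); @4: crc [4B, align 4] → 8; @8: n_entries [4B, align 4] → 12; size 12, align 4
@0: h [8B, align 8] → 8
@8: a [1B, align 1] → 9
@9: b [9B, align 1] → 18
@18: c [1B, align 1] → 19
+1 pad (align 4)
@20: f [12B, align 4] → 32

20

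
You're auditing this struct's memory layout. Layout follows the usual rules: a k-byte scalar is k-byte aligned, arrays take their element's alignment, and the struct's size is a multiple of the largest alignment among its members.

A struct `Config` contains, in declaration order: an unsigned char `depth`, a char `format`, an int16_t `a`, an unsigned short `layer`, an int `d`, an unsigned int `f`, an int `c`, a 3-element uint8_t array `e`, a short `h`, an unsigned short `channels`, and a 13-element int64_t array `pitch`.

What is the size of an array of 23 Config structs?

@0: depth [1B, align 1] → 1
@1: format [1B, align 1] → 2
@2: a [2B, align 2] → 4
@4: layer [2B, align 2] → 6
+2 pad (align 4)
@8: d [4B, align 4] → 12
@12: f [4B, align 4] → 16
@16: c [4B, align 4] → 20
@20: e [3B, align 1] → 23
+1 pad (align 2)
@24: h [2B, align 2] → 26
@26: channels [2B, align 2] → 28
+4 pad (align 8)
@32: pitch [104B, align 8] → 136
size 136, align 8
array of 23: 23 × 136 = 3128

3128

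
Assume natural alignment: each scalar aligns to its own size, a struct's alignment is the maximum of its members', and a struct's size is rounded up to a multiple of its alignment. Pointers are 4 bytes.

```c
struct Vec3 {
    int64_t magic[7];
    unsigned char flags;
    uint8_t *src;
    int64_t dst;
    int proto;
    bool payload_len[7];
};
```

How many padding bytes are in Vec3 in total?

@0: magic [56B, align 8] → 56
@56: flags [1B, align 1] → 57
+3 pad (align 4)
@60: src [4B, align 4] → 64
@64: dst [8B, align 8] → 72
@72: proto [4B, align 4] → 76
@76: payload_len [7B, align 1] → 83
+5 tail pad (align 8)
size 88, align 8
data bytes 80, size 88 → padding 8

8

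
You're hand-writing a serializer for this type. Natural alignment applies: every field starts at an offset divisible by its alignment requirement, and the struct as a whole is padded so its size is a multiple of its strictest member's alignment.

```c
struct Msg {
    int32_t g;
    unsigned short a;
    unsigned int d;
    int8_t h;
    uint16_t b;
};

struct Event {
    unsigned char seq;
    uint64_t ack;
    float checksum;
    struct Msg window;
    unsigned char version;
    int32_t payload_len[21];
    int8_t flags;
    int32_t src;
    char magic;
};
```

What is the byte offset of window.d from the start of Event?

Msg: @0: g [4B, align 4] → 4; @4: a [2B, align 2] → 6; +2 pad (align 4); @8: d [4B, align 4] → 12; @12: h [1B, align 1] → 13; +1 pad (align 2); @14: b [2B, align 2] → 16; size 16, align 4
@0: seq [1B, align 1] → 1
+7 pad (align 8)
@8: ack [8B, align 8] → 16
@16: checksum [4B, align 4] → 20
@20: window [16B, align 4] → 36
within Msg: d at 8
20 + 8 = 28

28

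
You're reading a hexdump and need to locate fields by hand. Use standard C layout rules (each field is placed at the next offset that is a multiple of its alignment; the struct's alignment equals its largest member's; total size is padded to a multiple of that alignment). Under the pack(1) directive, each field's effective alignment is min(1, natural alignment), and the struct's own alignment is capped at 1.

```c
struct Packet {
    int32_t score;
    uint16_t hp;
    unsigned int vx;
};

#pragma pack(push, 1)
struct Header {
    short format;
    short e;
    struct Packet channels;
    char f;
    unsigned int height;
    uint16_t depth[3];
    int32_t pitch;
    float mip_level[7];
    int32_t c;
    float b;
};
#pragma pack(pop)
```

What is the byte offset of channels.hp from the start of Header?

Packet: @0: score [4B, align 4] → 4; @4: hp [2B, align 2] → 6; +2 pad (align 4); @8: vx [4B, align 4] → 12; size 12, align 4
@0: format [2B, align 1] → 2
@2: e [2B, align 1] → 4
@4: channels [12B, align 1] → 16
within Packet: hp at 4
4 + 4 = 8

8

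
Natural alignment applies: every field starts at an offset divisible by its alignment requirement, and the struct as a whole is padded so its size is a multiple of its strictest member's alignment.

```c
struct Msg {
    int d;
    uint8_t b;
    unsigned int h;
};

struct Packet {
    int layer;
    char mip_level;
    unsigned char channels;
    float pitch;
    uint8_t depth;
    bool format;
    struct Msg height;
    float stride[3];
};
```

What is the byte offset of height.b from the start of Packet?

Msg: d at 0 (size 4, align 4) → ends 4; b at 4 (size 1, align 1) → ends 5; pad 3 to align 4 for h; h at 8 (size 4, align 4) → ends 12; total 12 bytes, alignment 4
layer at 0 (size 4, align 4) → ends 4
mip_level at 4 (size 1, align 1) → ends 5
channels at 5 (size 1, align 1) → ends 6
pad 2 to align 4 for pitch
pitch at 8 (size 4, align 4) → ends 12
depth at 12 (size 1, align 1) → ends 13
format at 13 (size 1, align 1) → ends 14
pad 2 to align 4 for height
height at 16 (size 12, align 4) → ends 28
within Msg: b at 4
16 + 4 = 20

20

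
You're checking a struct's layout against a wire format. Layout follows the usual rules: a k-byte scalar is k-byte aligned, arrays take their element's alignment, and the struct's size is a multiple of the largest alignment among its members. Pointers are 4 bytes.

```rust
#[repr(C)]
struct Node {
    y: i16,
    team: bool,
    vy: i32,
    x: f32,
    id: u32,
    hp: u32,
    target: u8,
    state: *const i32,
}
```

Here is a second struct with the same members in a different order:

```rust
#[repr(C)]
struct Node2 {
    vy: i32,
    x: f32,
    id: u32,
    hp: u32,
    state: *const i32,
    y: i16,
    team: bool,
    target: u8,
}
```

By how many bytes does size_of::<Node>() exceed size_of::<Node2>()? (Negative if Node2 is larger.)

4

@0: y [2B, align 2] → 2
@2: team [1B, align 1] → 3
+1 pad (align 4)
@4: vy [4B, align 4] → 8
@8: x [4B, align 4] → 12
@12: id [4B, align 4] → 16
@16: hp [4B, align 4] → 20
@20: target [1B, align 1] → 21
+3 pad (align 4)
@24: state [4B, align 4] → 28
size 28, align 4
— Node2 —
@0: vy [4B, align 4] → 4
@4: x [4B, align 4] → 8
@8: id [4B, align 4] → 12
@12: hp [4B, align 4] → 16
@16: state [4B, align 4] → 20
@20: y [2B, align 2] → 22
@22: team [1B, align 1] → 23
@23: target [1B, align 1] → 24
size 24, align 4
28 − 24 = 4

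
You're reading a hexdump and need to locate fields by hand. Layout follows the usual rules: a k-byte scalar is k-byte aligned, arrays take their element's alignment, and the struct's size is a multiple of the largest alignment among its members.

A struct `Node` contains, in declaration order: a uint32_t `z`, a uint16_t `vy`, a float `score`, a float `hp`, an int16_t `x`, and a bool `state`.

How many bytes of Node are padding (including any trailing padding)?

@0: z [4B, align 4] → 4
@4: vy [2B, align 2] → 6
+2 pad (align 4)
@8: score [4B, align 4] → 12
@12: hp [4B, align 4] → 16
@16: x [2B, align 2] → 18
@18: state [1B, align 1] → 19
+1 tail pad (align 4)
size 20, align 4
data bytes 17, size 20 → padding 3

3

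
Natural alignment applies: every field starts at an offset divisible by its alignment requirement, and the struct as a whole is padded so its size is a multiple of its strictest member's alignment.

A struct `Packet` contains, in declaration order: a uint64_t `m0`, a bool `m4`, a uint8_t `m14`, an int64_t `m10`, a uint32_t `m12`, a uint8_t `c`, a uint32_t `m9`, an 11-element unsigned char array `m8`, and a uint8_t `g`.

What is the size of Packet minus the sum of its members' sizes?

@0: m0 [8B, align 8] → 8
@8: m4 [1B, align 1] → 9
@9: m14 [1B, align 1] → 10
+6 pad (align 8)
@16: m10 [8B, align 8] → 24
@24: m12 [4B, align 4] → 28
@28: c [1B, align 1] → 29
+3 pad (align 4)
@32: m9 [4B, align 4] → 36
@36: m8 [11B, align 1] → 47
@47: g [1B, align 1] → 48
size 48, align 8
data bytes 39, size 48 → padding 9

9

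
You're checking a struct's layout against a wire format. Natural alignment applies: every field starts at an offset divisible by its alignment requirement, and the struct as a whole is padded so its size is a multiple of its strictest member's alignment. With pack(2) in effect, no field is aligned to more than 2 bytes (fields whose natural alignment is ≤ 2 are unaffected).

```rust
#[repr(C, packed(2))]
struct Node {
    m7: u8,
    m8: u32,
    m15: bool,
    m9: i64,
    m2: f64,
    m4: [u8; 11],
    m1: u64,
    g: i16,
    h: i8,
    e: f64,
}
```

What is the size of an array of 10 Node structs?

0..1  m7  (1B, 1-aligned)
1..2  -- padding (1B)
2..6  m8  (4B, 2-aligned)
6..7  m15  (1B, 1-aligned)
7..8  -- padding (1B)
8..16  m9  (8B, 2-aligned)
16..24  m2  (8B, 2-aligned)
24..35  m4  (11B, 1-aligned)
35..36  -- padding (1B)
36..44  m1  (8B, 2-aligned)
44..46  g  (2B, 2-aligned)
46..47  h  (1B, 1-aligned)
47..48  -- padding (1B)
48..56  e  (8B, 2-aligned)
sizeof = 56, alignof = 2
array of 10: 10 × 56 = 560

560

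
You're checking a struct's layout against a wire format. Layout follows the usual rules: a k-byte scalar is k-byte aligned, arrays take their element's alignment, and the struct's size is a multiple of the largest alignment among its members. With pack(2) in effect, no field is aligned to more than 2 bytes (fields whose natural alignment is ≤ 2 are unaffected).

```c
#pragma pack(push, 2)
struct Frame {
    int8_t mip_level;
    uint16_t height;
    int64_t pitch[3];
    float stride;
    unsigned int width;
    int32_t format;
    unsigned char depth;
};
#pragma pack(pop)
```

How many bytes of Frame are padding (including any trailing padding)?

2

0..1  mip_level  (1B, 1-aligned)
1..2  -- padding (1B)
2..4  height  (2B, 2-aligned)
4..28  pitch  (24B, 2-aligned)
28..32  stride  (4B, 2-aligned)
32..36  width  (4B, 2-aligned)
36..40  format  (4B, 2-aligned)
40..41  depth  (1B, 1-aligned)
41..42  -- tail padding (1B)
sizeof = 42, alignof = 2
data bytes 40, size 42 → padding 2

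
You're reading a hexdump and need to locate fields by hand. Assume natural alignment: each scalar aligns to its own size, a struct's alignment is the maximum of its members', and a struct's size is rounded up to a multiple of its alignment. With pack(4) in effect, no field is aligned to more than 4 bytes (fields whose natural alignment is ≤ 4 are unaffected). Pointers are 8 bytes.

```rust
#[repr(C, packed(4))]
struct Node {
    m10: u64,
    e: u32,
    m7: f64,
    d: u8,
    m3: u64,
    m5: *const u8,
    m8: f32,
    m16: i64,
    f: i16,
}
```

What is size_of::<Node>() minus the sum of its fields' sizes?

0..8  m10  (8B, 4-aligned)
8..12  e  (4B, 4-aligned)
12..20  m7  (8B, 4-aligned)
20..21  d  (1B, 1-aligned)
21..24  -- padding (3B)
24..32  m3  (8B, 4-aligned)
32..40  m5  (8B, 4-aligned)
40..44  m8  (4B, 4-aligned)
44..52  m16  (8B, 4-aligned)
52..54  f  (2B, 2-aligned)
54..56  -- tail padding (2B)
sizeof = 56, alignof = 4
data bytes 51, size 56 → padding 5

5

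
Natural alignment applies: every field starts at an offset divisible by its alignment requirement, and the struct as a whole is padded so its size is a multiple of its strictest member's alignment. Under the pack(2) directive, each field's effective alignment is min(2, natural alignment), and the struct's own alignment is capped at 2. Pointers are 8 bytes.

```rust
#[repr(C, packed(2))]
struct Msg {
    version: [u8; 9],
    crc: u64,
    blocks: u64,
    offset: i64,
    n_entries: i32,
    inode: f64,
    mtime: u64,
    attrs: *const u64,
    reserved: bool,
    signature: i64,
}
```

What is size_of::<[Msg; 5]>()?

360

@0: version [9B, align 1] → 9
+1 pad (align 2)
@10: crc [8B, align 2] → 18
@18: blocks [8B, align 2] → 26
@26: offset [8B, align 2] → 34
@34: n_entries [4B, align 2] → 38
@38: inode [8B, align 2] → 46
@46: mtime [8B, align 2] → 54
@54: attrs [8B, align 2] → 62
@62: reserved [1B, align 1] → 63
+1 pad (align 2)
@64: signature [8B, align 2] → 72
size 72, align 2
array of 5: 5 × 72 = 360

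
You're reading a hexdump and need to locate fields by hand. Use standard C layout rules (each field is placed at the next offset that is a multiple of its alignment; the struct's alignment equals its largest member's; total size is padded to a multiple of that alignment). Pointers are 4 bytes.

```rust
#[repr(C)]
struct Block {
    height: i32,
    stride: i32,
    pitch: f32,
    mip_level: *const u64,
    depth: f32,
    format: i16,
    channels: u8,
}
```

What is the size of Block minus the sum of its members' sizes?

height at 0 (size 4, align 4) → ends 4
stride at 4 (size 4, align 4) → ends 8
pitch at 8 (size 4, align 4) → ends 12
mip_level at 12 (size 4, align 4) → ends 16
depth at 16 (size 4, align 4) → ends 20
format at 20 (size 2, align 2) → ends 22
channels at 22 (size 1, align 1) → ends 23
tail pad 1 to reach multiple of 4
total 24 bytes, alignment 4
data bytes 23, size 24 → padding 1

1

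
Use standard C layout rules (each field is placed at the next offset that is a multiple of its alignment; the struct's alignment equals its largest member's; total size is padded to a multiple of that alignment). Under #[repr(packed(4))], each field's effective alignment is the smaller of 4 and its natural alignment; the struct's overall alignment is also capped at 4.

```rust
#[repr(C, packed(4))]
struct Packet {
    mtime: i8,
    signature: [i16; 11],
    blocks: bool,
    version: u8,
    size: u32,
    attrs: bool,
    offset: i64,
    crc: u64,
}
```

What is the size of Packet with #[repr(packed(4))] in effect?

52

@0: mtime [1B, align 1] → 1
+1 pad (align 2)
@2: signature [22B, align 2] → 24
@24: blocks [1B, align 1] → 25
@25: version [1B, align 1] → 26
+2 pad (align 4)
@28: size [4B, align 4] → 32
@32: attrs [1B, align 1] → 33
+3 pad (align 4)
@36: offset [8B, align 4] → 44
@44: crc [8B, align 4] → 52
size 52, align 4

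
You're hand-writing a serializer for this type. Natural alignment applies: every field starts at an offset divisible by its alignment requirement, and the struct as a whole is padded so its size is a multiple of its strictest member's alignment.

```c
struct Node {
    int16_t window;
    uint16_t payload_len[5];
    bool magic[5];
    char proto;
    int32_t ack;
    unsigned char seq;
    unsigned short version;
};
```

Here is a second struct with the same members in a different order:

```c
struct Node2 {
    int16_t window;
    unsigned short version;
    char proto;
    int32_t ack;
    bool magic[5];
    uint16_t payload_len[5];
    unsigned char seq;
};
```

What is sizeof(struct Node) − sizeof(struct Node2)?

window at 0 (size 2, align 2) → ends 2
payload_len at 2 (size 10, align 2) → ends 12
magic at 12 (size 5, align 1) → ends 17
proto at 17 (size 1, align 1) → ends 18
pad 2 to align 4 for ack
ack at 20 (size 4, align 4) → ends 24
seq at 24 (size 1, align 1) → ends 25
pad 1 to align 2 for version
version at 26 (size 2, align 2) → ends 28
total 28 bytes, alignment 4
— Node2 —
window at 0 (size 2, align 2) → ends 2
version at 2 (size 2, align 2) → ends 4
proto at 4 (size 1, align 1) → ends 5
pad 3 to align 4 for ack
ack at 8 (size 4, align 4) → ends 12
magic at 12 (size 5, align 1) → ends 17
pad 1 to align 2 for payload_len
payload_len at 18 (size 10, align 2) → ends 28
seq at 28 (size 1, align 1) → ends 29
tail pad 3 to reach multiple of 4
total 32 bytes, alignment 4
28 − 32 = -4

-4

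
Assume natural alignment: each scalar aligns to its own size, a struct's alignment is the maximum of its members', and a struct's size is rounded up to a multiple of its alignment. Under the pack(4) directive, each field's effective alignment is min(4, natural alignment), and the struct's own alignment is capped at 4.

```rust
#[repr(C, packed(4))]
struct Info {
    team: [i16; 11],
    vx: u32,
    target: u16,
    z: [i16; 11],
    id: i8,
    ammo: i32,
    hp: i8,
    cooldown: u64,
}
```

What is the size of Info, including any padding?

@0: team [22B, align 2] → 22
+2 pad (align 4)
@24: vx [4B, align 4] → 28
@28: target [2B, align 2] → 30
@30: z [22B, align 2] → 52
@52: id [1B, align 1] → 53
+3 pad (align 4)
@56: ammo [4B, align 4] → 60
@60: hp [1B, align 1] → 61
+3 pad (align 4)
@64: cooldown [8B, align 4] → 72
size 72, align 4

72 bytes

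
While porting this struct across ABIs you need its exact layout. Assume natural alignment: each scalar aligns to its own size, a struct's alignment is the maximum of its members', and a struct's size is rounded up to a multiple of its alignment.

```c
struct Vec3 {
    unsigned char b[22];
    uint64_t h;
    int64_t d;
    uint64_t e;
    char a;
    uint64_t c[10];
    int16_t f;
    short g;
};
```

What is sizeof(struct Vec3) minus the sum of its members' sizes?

13

@0: b [22B, align 1] → 22
+2 pad (align 8)
@24: h [8B, align 8] → 32
@32: d [8B, align 8] → 40
@40: e [8B, align 8] → 48
@48: a [1B, align 1] → 49
+7 pad (align 8)
@56: c [80B, align 8] → 136
@136: f [2B, align 2] → 138
@138: g [2B, align 2] → 140
+4 tail pad (align 8)
size 144, align 8
data bytes 131, size 144 → padding 13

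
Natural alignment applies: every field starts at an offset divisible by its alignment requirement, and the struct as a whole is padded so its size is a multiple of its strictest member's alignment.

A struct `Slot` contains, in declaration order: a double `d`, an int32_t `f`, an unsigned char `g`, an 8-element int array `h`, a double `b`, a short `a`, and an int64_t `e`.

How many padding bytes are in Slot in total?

9

d at 0 (size 8, align 8) → ends 8
f at 8 (size 4, align 4) → ends 12
g at 12 (size 1, align 1) → ends 13
pad 3 to align 4 for h
h at 16 (size 32, align 4) → ends 48
b at 48 (size 8, align 8) → ends 56
a at 56 (size 2, align 2) → ends 58
pad 6 to align 8 for e
e at 64 (size 8, align 8) → ends 72
total 72 bytes, alignment 8
data bytes 63, size 72 → padding 9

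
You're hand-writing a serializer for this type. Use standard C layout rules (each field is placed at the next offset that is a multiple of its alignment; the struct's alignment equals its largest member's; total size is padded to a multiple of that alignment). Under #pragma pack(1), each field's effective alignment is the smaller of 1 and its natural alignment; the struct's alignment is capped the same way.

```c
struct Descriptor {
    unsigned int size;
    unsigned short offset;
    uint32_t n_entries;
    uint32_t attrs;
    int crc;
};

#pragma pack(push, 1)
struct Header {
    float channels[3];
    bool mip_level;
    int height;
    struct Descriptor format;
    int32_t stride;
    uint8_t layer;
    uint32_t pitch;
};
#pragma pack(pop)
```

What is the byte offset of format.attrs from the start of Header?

Descriptor: size at 0 (size 4, align 4) → ends 4; offset at 4 (size 2, align 2) → ends 6; pad 2 to align 4 for n_entries; n_entries at 8 (size 4, align 4) → ends 12; attrs at 12 (size 4, align 4) → ends 16; crc at 16 (size 4, align 4) → ends 20; total 20 bytes, alignment 4
channels at 0 (size 12, align 1) → ends 12
mip_level at 12 (size 1, align 1) → ends 13
height at 13 (size 4, align 1) → ends 17
format at 17 (size 20, align 1) → ends 37
within Descriptor: attrs at 12
17 + 12 = 29

29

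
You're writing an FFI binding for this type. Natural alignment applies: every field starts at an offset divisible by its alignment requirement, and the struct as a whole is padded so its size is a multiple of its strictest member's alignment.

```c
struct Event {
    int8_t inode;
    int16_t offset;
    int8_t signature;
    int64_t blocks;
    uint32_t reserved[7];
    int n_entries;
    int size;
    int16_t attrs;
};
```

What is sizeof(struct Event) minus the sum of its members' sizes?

6

inode at 0 (size 1, align 1) → ends 1
pad 1 to align 2 for offset
offset at 2 (size 2, align 2) → ends 4
signature at 4 (size 1, align 1) → ends 5
pad 3 to align 8 for blocks
blocks at 8 (size 8, align 8) → ends 16
reserved at 16 (size 28, align 4) → ends 44
n_entries at 44 (size 4, align 4) → ends 48
size at 48 (size 4, align 4) → ends 52
attrs at 52 (size 2, align 2) → ends 54
tail pad 2 to reach multiple of 8
total 56 bytes, alignment 8
data bytes 50, size 56 → padding 6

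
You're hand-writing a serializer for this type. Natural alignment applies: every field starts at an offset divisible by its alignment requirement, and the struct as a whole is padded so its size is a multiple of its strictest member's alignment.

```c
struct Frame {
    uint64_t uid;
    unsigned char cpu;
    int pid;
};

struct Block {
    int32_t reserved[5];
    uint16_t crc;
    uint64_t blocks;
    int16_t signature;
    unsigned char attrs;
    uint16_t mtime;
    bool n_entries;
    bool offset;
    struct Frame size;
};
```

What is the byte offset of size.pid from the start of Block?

Frame: @0: uid [8B, align 8] → 8; @8: cpu [1B, align 1] → 9; +3 pad (align 4); @12: pid [4B, align 4] → 16; size 16, align 8
@0: reserved [20B, align 4] → 20
@20: crc [2B, align 2] → 22
+2 pad (align 8)
@24: blocks [8B, align 8] → 32
@32: signature [2B, align 2] → 34
@34: attrs [1B, align 1] → 35
+1 pad (align 2)
@36: mtime [2B, align 2] → 38
@38: n_entries [1B, align 1] → 39
@39: offset [1B, align 1] → 40
@40: size [16B, align 8] → 56
within Frame: pid at 12
40 + 12 = 52

52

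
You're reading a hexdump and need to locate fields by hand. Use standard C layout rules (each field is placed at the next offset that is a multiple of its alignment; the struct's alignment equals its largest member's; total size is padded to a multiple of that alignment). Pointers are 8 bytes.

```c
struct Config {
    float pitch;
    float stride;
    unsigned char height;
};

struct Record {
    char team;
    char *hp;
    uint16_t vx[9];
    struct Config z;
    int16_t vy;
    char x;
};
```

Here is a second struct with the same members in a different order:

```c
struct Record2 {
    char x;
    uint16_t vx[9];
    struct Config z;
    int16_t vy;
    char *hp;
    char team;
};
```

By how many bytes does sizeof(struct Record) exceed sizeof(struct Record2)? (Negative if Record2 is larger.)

0

Config: pitch at 0 (size 4, align 4) → ends 4; stride at 4 (size 4, align 4) → ends 8; height at 8 (size 1, align 1) → ends 9; tail pad 3 to reach multiple of 4; total 12 bytes, alignment 4
team at 0 (size 1, align 1) → ends 1
pad 7 to align 8 for hp
hp at 8 (size 8, align 8) → ends 16
vx at 16 (size 18, align 2) → ends 34
pad 2 to align 4 for z
z at 36 (size 12, align 4) → ends 48
vy at 48 (size 2, align 2) → ends 50
x at 50 (size 1, align 1) → ends 51
tail pad 5 to reach multiple of 8
total 56 bytes, alignment 8
— Record2 —
x at 0 (size 1, align 1) → ends 1
pad 1 to align 2 for vx
vx at 2 (size 18, align 2) → ends 20
z at 20 (size 12, align 4) → ends 32
vy at 32 (size 2, align 2) → ends 34
pad 6 to align 8 for hp
hp at 40 (size 8, align 8) → ends 48
team at 48 (size 1, align 1) → ends 49
tail pad 7 to reach multiple of 8
total 56 bytes, alignment 8
56 − 56 = 0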